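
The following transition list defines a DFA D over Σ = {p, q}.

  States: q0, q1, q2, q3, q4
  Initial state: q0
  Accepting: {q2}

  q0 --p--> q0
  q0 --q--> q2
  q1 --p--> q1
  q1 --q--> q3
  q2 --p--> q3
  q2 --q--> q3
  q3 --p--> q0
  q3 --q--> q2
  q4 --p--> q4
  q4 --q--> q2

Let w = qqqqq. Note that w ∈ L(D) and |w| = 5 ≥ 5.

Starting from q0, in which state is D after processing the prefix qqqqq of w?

q2

Run of D on the first 5 characters of w = q q q q q:
  step 0: q0  (start)
  step 1: q2  (read q: q0→q2)
  step 2: q3  (read q: q2→q3)
  step 3: q2  (read q: q3→q2)
  step 4: q3  (read q: q2→q3)
  step 5: q2  (read q: q3→q2)

After reading 5 characters, D is in state q2.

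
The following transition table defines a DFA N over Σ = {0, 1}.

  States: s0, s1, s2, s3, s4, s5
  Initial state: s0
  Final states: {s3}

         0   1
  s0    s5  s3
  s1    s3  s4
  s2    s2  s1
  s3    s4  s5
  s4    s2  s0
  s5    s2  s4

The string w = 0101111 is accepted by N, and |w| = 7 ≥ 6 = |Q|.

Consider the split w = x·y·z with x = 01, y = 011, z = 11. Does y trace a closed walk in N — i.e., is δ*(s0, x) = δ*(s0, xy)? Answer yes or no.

yes

State sequence: s0 -0-> s5 -1-> s4 -0-> s2 -1-> s1 -1-> s4

After x (step 2): s4. After xy (step 5): s4.
They match, so y = 011 drives N around a cycle from s4 back to itself; pumping y any number of times keeps N in s4 before reading z, and xyⁱz ∈ L(N) for every i ≥ 0.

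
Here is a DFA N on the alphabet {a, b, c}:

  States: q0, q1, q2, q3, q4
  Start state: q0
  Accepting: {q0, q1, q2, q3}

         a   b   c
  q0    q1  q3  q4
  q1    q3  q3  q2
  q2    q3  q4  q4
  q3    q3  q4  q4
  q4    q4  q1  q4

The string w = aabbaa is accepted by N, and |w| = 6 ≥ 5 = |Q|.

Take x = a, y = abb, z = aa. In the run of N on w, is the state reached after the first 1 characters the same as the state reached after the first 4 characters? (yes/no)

yes

Run of N on the first 4 characters of w = a a b b:
  step 0: q0  (start)
  step 1: q1  (read a: q0→q1)
  step 2: q3  (read a: q1→q3)
  step 3: q4  (read b: q3→q4)
  step 4: q1  (read b: q4→q1)

After x (step 1): q1. After xy (step 4): q1.
They match, so y = abb drives N around a cycle from q1 back to itself; pumping y any number of times keeps N in q1 before reading z, and xyⁱz ∈ L(N) for every i ≥ 0.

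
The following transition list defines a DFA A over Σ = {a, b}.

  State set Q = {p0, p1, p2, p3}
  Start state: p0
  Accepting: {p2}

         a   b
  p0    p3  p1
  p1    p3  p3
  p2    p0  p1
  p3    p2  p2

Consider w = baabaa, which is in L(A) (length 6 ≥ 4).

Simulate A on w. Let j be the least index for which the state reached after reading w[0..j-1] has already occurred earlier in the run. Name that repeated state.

p1

Run of A on w = b a a b a a:
  step 0: p0  (start)
  step 1: p1  (read b: p0→p1)
  step 2: p3  (read a: p1→p3)
  step 3: p2  (read a: p3→p2)
  step 4: p1  (read b: p2→p1)   ← first repeat (p1 seen earlier)
  step 5: p3  (read a: p1→p3)
  step 6: p2  (read a: p3→p2)

The earliest repeat is at step j = 4: A is in p1, which it already visited at step i = 1.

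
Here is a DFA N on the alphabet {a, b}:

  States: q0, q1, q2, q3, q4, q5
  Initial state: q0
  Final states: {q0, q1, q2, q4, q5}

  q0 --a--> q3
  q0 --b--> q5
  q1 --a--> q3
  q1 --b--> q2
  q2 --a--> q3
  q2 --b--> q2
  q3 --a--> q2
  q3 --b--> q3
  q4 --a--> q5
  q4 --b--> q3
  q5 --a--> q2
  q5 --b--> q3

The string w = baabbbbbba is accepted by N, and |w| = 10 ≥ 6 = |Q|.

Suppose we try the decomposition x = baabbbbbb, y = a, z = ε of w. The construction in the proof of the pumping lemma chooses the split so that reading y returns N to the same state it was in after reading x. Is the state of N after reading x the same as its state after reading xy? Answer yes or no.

no

Run of N on the first 10 characters of w = b a a b b b b b b a:
  step 0: q0  (start)
  step 1: q5  (read b: q0→q5)
  step 2: q2  (read a: q5→q2)
  step 3: q3  (read a: q2→q3)
  step 4: q3  (read b: q3→q3)
  step 5: q3  (read b: q3→q3)
  step 6: q3  (read b: q3→q3)
  step 7: q3  (read b: q3→q3)
  step 8: q3  (read b: q3→q3)
  step 9: q3  (read b: q3→q3)
  step 10: q2  (read a: q3→q2)

After x (step 9): q3. After xy (step 10): q2.
They differ (q3 ≠ q2), so y is not a cycle from the state after x; this split is not the one the pumping-lemma construction produces, and pumping y need not keep the string in L(N).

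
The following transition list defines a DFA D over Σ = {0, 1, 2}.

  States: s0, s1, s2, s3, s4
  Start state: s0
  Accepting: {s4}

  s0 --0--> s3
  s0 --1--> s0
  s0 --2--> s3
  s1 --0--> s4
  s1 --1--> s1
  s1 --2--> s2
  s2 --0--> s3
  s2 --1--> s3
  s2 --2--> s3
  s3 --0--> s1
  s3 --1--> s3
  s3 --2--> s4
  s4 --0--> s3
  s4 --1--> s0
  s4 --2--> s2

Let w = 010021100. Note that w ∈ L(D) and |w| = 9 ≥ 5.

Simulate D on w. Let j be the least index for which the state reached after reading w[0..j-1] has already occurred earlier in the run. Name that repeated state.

s3

State sequence: s0 -0-> s3 -1-> s3 -0-> s1 -0-> s4 -2-> s2 -1-> s3 -1-> s3 -0-> s1 -0-> s4
First repeat at step 2: s3 was already visited.

The earliest repeat is at step j = 2: D is in s3, which it already visited at step i = 1.
The DFA has 5 states, so the proof of the pumping lemma guarantees a repeated state among the first 5+1 visited; the segment between the two visits is the pumpable y.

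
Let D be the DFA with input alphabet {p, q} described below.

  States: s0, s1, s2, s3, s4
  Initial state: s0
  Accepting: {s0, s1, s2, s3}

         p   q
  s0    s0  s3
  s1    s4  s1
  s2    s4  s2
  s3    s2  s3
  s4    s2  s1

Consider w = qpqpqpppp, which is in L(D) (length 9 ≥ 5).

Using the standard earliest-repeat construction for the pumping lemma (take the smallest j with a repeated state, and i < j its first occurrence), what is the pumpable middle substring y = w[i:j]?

Run of D on w = q p q p q p p p p:
  step 0: s0  (start)
  step 1: s3  (read q: s0→s3)
  step 2: s2  (read p: s3→s2)
  step 3: s2  (read q: s2→s2)   ← first repeat (s2 seen earlier)
  step 4: s4  (read p: s2→s4)
  step 5: s1  (read q: s4→s1)
  step 6: s4  (read p: s1→s4)
  step 7: s2  (read p: s4→s2)
  step 8: s4  (read p: s2→s4)
  step 9: s2  (read p: s4→s2)

So i = 2, j = 3, giving x = w[0:2] = qp, y = w[2:3] = q, z = w[3:9] = pqpppp.
Check: |xy| = 3 ≤ 5 and |y| = 1 ≥ 1. Reading y takes D from s2 back to s2, so every xyⁱz is accepted.

q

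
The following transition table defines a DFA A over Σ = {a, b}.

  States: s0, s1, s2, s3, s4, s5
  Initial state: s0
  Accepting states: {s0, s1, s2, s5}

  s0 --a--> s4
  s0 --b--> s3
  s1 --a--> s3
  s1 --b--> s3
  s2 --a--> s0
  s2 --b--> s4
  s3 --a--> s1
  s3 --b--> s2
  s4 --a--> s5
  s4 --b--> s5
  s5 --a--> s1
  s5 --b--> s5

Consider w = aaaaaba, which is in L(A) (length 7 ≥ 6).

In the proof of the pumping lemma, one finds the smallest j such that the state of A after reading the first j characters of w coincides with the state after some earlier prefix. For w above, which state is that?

State sequence: s0 -a-> s4 -a-> s5 -a-> s1 -a-> s3 -a-> s1 -b-> s3 -a-> s1
First repeat at step 5: s1 was already visited.

The earliest repeat is at step j = 5: A is in s1, which it already visited at step i = 3.
Pumping length from the standard proof: p = 6 (the number of states). The repeated state found above gives |xy| = j ≤ 6 and |y| = j − i ≥ 1.

s1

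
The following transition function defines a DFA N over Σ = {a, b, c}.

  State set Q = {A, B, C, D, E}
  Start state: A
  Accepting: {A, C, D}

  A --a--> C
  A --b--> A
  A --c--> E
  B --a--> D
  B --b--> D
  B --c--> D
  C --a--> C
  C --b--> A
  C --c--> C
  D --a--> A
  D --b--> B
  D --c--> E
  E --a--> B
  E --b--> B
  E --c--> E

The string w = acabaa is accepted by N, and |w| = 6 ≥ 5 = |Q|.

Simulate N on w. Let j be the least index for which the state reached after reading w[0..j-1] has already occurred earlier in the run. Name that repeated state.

Run of N on w = a c a b a a:
  step 0: A  (start)
  step 1: C  (read a: A→C)
  step 2: C  (read c: C→C)   ← first repeat (C seen earlier)
  step 3: C  (read a: C→C)
  step 4: A  (read b: C→A)
  step 5: C  (read a: A→C)
  step 6: C  (read a: C→C)

The earliest repeat is at step j = 2: N is in C, which it already visited at step i = 1.
Since N has 5 states, any run of length ≥ 5 visits 5+1 states, so by pigeonhole some state repeats within the first 5 steps — that repeat gives the pumpable loop.

C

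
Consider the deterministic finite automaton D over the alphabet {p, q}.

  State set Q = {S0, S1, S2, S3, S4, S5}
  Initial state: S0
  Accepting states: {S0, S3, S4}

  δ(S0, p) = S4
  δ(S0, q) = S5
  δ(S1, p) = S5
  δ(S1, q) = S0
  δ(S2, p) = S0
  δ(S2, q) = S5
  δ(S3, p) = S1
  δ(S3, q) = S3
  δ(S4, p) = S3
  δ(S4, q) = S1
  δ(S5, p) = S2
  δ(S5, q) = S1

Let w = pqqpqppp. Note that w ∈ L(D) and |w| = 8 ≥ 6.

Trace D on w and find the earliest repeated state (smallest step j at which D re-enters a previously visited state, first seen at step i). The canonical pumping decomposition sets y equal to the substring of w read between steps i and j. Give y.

State sequence: S0 -p-> S4 -q-> S1 -q-> S0 -p-> S4 -q-> S1 -p-> S5 -p-> S2 -p-> S0
First repeat at step 3: S0 was already visited.

So i = 0, j = 3, giving x = w[0:0] = ε, y = w[0:3] = pqq, z = w[3:8] = pqppp.
Check: |xy| = 3 ≤ 6 and |y| = 3 ≥ 1. Reading y takes D from S0 back to S0, so every xyⁱz is accepted.

pqq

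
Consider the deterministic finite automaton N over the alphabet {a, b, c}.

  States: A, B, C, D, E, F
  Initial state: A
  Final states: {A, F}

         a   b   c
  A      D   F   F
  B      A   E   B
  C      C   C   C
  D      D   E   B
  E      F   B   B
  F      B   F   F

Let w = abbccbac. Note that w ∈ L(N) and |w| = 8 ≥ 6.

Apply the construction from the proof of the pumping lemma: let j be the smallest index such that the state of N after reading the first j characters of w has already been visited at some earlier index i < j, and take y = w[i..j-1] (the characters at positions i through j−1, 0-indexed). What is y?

Run of N on w = a b b c c b a c:
  step 0: A  (start)
  step 1: D  (read a: A→D)
  step 2: E  (read b: D→E)
  step 3: B  (read b: E→B)
  step 4: B  (read c: B→B)   ← first repeat (B seen earlier)
  step 5: B  (read c: B→B)
  step 6: E  (read b: B→E)
  step 7: F  (read a: E→F)
  step 8: F  (read c: F→F)

So i = 3, j = 4, giving x = w[0:3] = abb, y = w[3:4] = c, z = w[4:8] = cbac.
Check: |xy| = 4 ≤ 6 and |y| = 1 ≥ 1. Reading y takes N from B back to B, so every xyⁱz is accepted.
Pumping length from the standard proof: p = 6 (the number of states). The repeated state found above gives |xy| = j ≤ 6 and |y| = j − i ≥ 1.

c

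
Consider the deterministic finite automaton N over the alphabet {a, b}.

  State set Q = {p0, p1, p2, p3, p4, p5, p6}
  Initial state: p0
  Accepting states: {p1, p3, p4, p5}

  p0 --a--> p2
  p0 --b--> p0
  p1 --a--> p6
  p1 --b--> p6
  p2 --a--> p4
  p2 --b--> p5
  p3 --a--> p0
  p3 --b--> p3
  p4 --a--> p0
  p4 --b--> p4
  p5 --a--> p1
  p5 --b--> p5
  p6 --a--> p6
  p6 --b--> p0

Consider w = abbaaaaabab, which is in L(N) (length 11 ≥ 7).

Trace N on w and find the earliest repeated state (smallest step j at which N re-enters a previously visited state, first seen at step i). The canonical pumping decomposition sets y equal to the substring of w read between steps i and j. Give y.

State sequence: p0 -a-> p2 -b-> p5 -b-> p5 -a-> p1 -a-> p6 -a-> p6 -a-> p6 -a-> p6 -b-> p0 -a-> p2 -b-> p5
First repeat at step 3: p5 was already visited.

So i = 2, j = 3, giving x = w[0:2] = ab, y = w[2:3] = b, z = w[3:11] = aaaaabab.
Check: |xy| = 3 ≤ 7 and |y| = 1 ≥ 1. Reading y takes N from p5 back to p5, so every xyⁱz is accepted.

b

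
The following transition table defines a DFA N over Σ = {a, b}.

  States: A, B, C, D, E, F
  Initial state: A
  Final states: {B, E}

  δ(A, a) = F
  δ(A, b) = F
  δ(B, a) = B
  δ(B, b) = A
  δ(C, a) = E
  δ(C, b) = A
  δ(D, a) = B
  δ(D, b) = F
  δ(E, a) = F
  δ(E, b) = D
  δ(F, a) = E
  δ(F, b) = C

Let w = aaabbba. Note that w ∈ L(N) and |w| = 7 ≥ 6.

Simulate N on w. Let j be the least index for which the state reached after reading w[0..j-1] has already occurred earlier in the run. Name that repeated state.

Run of N on w = a a a b b b a:
  step 0: A  (start)
  step 1: F  (read a: A→F)
  step 2: E  (read a: F→E)
  step 3: F  (read a: E→F)   ← first repeat (F seen earlier)
  step 4: C  (read b: F→C)
  step 5: A  (read b: C→A)
  step 6: F  (read b: A→F)
  step 7: E  (read a: F→E)

The earliest repeat is at step j = 3: N is in F, which it already visited at step i = 1.
The DFA has 6 states, so the proof of the pumping lemma guarantees a repeated state among the first 6+1 visited; the segment between the two visits is the pumpable y.

F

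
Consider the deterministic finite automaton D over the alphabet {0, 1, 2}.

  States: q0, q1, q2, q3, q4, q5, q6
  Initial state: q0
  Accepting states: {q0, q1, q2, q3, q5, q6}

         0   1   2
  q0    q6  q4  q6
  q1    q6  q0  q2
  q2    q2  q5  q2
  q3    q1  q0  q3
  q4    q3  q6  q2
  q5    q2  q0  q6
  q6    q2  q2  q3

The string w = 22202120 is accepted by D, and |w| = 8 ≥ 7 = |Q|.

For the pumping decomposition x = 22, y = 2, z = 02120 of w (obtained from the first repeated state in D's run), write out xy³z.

xy^3z = 22·2·2·2·02120 = 2222202120.
Reading y = 2 takes D from q3 back to q3, so after x·y·y·y the machine is still in q3, and z then leads to the accepting state q2. Hence 2222202120 ∈ L(D).

2222202120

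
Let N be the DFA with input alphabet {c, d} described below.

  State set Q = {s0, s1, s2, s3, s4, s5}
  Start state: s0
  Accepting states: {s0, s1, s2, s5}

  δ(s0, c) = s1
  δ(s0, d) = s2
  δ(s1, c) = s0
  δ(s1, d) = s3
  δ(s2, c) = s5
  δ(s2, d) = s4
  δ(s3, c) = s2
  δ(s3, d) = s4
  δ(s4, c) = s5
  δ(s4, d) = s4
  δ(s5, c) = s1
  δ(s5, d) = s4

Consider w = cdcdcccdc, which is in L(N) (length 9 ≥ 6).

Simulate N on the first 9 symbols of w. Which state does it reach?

Run of N on the first 9 characters of w = c d c d c c c d c:
  step 0: s0  (start)
  step 1: s1  (read c: s0→s1)
  step 2: s3  (read d: s1→s3)
  step 3: s2  (read c: s3→s2)
  step 4: s4  (read d: s2→s4)
  step 5: s5  (read c: s4→s5)
  step 6: s1  (read c: s5→s1)
  step 7: s0  (read c: s1→s0)
  step 8: s2  (read d: s0→s2)
  step 9: s5  (read c: s2→s5)

After reading 9 characters, N is in state s5.

s5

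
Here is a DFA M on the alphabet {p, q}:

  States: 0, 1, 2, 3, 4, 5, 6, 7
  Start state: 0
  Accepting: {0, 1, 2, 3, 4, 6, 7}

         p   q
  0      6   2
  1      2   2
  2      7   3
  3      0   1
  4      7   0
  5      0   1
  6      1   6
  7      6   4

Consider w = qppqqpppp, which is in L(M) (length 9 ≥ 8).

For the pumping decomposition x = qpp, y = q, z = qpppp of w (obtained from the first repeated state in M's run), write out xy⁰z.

qppqpppp

xy⁰z = xz = qpp·qpppp = qppqpppp.
Reading y = q takes M from 6 back to 6, so after x the machine is still in 6, and z then leads to the accepting state 6. Hence qppqpppp ∈ L(M).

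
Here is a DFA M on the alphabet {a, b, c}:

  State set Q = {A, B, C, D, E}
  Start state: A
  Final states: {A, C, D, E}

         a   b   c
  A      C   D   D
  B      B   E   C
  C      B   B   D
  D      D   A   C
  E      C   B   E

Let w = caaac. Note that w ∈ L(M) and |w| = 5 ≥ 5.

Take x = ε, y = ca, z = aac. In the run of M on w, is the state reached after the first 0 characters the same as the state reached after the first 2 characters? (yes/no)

no

State sequence: A -c-> D -a-> D

After x (step 0): A. After xy (step 2): D.
They differ (A ≠ D), so y is not a cycle from the state after x; this split is not the one the pumping-lemma construction produces, and pumping y need not keep the string in L(M).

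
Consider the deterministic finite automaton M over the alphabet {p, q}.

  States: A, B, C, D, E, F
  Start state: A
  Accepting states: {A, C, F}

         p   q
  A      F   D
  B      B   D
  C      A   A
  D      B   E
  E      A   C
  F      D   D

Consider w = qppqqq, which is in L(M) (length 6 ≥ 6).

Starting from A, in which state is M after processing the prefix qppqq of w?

Run of M on the first 5 characters of w = q p p q q:
  step 0: A  (start)
  step 1: D  (read q: A→D)
  step 2: B  (read p: D→B)
  step 3: B  (read p: B→B)
  step 4: D  (read q: B→D)
  step 5: E  (read q: D→E)

After reading 5 characters, M is in state E.

E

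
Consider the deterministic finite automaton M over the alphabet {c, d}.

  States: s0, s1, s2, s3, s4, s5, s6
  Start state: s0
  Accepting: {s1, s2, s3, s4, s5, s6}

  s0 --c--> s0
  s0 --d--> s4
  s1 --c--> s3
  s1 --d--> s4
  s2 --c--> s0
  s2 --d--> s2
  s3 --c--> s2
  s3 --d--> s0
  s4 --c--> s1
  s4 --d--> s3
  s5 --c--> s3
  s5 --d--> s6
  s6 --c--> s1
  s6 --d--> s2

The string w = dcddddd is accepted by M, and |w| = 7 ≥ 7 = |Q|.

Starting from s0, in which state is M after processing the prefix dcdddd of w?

s4

State sequence: s0 -d-> s4 -c-> s1 -d-> s4 -d-> s3 -d-> s0 -d-> s4

After reading 6 characters, M is in state s4.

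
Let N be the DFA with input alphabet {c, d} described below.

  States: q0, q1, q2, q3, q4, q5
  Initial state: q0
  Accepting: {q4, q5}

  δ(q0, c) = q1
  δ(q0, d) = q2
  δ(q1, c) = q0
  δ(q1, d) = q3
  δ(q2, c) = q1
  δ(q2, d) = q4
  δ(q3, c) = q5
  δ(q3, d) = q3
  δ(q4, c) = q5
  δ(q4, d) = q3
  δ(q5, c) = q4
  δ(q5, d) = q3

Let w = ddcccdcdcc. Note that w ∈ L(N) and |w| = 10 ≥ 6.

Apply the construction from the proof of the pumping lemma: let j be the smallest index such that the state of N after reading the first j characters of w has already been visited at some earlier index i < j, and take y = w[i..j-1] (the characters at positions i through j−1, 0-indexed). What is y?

cc

State sequence: q0 -d-> q2 -d-> q4 -c-> q5 -c-> q4 -c-> q5 -d-> q3 -c-> q5 -d-> q3 -c-> q5 -c-> q4
First repeat at step 4: q4 was already visited.

So i = 2, j = 4, giving x = w[0:2] = dd, y = w[2:4] = cc, z = w[4:10] = cdcdcc.
Check: |xy| = 4 ≤ 6 and |y| = 2 ≥ 1. Reading y takes N from q4 back to q4, so every xyⁱz is accepted.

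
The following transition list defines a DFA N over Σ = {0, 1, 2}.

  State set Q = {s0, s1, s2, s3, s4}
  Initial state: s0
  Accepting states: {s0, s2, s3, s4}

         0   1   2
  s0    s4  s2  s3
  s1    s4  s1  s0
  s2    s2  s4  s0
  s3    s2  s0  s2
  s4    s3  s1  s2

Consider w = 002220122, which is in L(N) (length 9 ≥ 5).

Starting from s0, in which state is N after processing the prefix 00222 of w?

s3

State sequence: s0 -0-> s4 -0-> s3 -2-> s2 -2-> s0 -2-> s3

After reading 5 characters, N is in state s3.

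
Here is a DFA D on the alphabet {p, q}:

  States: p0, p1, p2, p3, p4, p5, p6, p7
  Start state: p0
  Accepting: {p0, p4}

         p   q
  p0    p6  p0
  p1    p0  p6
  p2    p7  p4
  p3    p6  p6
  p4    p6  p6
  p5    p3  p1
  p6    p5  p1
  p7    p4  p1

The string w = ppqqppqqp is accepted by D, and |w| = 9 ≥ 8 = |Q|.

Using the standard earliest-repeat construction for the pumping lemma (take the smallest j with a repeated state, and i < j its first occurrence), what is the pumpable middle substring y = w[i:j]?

State sequence: p0 -p-> p6 -p-> p5 -q-> p1 -q-> p6 -p-> p5 -p-> p3 -q-> p6 -q-> p1 -p-> p0
First repeat at step 4: p6 was already visited.

So i = 1, j = 4, giving x = w[0:1] = p, y = w[1:4] = pqq, z = w[4:9] = ppqqp.
Check: |xy| = 4 ≤ 8 and |y| = 3 ≥ 1. Reading y takes D from p6 back to p6, so every xyⁱz is accepted.
With |Q| = 8, pigeonhole forces a state repeat no later than step 8; the substring read between the first and second visits to that state can be pumped.

pqq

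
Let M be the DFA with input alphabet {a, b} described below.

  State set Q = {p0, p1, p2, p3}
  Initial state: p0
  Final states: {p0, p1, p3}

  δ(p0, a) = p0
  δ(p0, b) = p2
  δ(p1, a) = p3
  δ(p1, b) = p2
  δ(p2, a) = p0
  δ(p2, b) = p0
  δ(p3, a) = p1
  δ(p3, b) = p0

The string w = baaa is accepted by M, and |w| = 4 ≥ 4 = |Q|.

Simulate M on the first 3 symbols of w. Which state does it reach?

State sequence: p0 -b-> p2 -a-> p0 -a-> p0

After reading 3 characters, M is in state p0.

p0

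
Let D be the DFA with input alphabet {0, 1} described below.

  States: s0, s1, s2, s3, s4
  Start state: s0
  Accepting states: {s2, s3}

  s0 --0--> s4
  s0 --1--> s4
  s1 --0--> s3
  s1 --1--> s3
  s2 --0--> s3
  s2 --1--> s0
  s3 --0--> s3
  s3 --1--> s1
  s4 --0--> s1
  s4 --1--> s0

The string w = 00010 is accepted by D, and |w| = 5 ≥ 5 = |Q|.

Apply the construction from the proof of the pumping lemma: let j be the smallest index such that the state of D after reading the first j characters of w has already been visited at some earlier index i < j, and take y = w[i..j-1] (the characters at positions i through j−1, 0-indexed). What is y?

State sequence: s0 -0-> s4 -0-> s1 -0-> s3 -1-> s1 -0-> s3
First repeat at step 4: s1 was already visited.

So i = 2, j = 4, giving x = w[0:2] = 00, y = w[2:4] = 01, z = w[4:5] = 0.
Check: |xy| = 4 ≤ 5 and |y| = 2 ≥ 1. Reading y takes D from s1 back to s1, so every xyⁱz is accepted.

01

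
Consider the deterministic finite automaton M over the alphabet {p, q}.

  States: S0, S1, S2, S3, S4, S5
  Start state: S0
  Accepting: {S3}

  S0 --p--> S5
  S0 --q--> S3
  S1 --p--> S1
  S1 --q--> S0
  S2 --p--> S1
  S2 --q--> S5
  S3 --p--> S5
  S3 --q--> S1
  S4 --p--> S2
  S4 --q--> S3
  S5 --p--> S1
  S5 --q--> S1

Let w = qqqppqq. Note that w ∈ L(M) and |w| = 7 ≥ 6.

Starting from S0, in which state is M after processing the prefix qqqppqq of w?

S3

Run of M on the first 7 characters of w = q q q p p q q:
  step 0: S0  (start)
  step 1: S3  (read q: S0→S3)
  step 2: S1  (read q: S3→S1)
  step 3: S0  (read q: S1→S0)
  step 4: S5  (read p: S0→S5)
  step 5: S1  (read p: S5→S1)
  step 6: S0  (read q: S1→S0)
  step 7: S3  (read q: S0→S3)

After reading 7 characters, M is in state S3.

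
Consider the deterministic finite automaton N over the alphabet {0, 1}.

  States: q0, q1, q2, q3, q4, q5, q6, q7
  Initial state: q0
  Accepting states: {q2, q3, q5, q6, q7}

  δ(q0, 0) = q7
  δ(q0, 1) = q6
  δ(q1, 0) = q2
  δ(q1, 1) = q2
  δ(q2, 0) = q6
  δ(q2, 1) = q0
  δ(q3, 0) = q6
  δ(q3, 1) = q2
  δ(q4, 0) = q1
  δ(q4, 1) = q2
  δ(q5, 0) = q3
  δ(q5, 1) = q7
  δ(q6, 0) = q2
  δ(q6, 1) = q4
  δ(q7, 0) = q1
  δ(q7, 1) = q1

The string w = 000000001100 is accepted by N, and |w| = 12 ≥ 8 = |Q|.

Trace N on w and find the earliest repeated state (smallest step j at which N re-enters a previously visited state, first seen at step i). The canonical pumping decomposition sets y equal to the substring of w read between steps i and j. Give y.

00

Run of N on w = 0 0 0 0 0 0 0 0 1 1 0 0:
  step 0: q0  (start)
  step 1: q7  (read 0: q0→q7)
  step 2: q1  (read 0: q7→q1)
  step 3: q2  (read 0: q1→q2)
  step 4: q6  (read 0: q2→q6)
  step 5: q2  (read 0: q6→q2)   ← first repeat (q2 seen earlier)
  step 6: q6  (read 0: q2→q6)
  step 7: q2  (read 0: q6→q2)
  step 8: q6  (read 0: q2→q6)
  step 9: q4  (read 1: q6→q4)
  step 10: q2  (read 1: q4→q2)
  step 11: q6  (read 0: q2→q6)
  step 12: q2  (read 0: q6→q2)

So i = 3, j = 5, giving x = w[0:3] = 000, y = w[3:5] = 00, z = w[5:12] = 0001100.
Check: |xy| = 5 ≤ 8 and |y| = 2 ≥ 1. Reading y takes N from q2 back to q2, so every xyⁱz is accepted.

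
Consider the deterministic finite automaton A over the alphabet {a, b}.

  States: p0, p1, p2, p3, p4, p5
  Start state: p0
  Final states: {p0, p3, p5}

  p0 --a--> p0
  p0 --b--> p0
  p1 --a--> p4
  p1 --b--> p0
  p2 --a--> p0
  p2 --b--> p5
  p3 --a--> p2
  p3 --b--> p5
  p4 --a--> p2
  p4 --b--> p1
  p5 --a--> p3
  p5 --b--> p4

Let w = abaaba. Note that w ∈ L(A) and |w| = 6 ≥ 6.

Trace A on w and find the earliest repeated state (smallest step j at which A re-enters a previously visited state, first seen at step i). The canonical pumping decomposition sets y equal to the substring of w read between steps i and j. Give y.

Run of A on w = a b a a b a:
  step 0: p0  (start)
  step 1: p0  (read a: p0→p0)   ← first repeat (p0 seen earlier)
  step 2: p0  (read b: p0→p0)
  step 3: p0  (read a: p0→p0)
  step 4: p0  (read a: p0→p0)
  step 5: p0  (read b: p0→p0)
  step 6: p0  (read a: p0→p0)

So i = 0, j = 1, giving x = w[0:0] = ε, y = w[0:1] = a, z = w[1:6] = baaba.
Check: |xy| = 1 ≤ 6 and |y| = 1 ≥ 1. Reading y takes A from p0 back to p0, so every xyⁱz is accepted.

a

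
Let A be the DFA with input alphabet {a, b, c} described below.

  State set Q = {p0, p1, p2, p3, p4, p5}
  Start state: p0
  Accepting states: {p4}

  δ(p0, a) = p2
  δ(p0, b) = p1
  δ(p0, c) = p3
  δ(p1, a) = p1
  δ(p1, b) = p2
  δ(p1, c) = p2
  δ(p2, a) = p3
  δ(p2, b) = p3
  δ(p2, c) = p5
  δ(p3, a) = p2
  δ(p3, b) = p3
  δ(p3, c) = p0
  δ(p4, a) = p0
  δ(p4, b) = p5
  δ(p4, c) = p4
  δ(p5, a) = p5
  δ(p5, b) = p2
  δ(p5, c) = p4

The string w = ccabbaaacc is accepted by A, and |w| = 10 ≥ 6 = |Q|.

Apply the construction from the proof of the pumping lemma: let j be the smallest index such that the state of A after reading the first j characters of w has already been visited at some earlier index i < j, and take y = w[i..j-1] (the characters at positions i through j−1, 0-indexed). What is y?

cc

State sequence: p0 -c-> p3 -c-> p0 -a-> p2 -b-> p3 -b-> p3 -a-> p2 -a-> p3 -a-> p2 -c-> p5 -c-> p4
First repeat at step 2: p0 was already visited.

So i = 0, j = 2, giving x = w[0:0] = ε, y = w[0:2] = cc, z = w[2:10] = abbaaacc.
Check: |xy| = 2 ≤ 6 and |y| = 2 ≥ 1. Reading y takes A from p0 back to p0, so every xyⁱz is accepted.
With |Q| = 6, pigeonhole forces a state repeat no later than step 6; the substring read between the first and second visits to that state can be pumped.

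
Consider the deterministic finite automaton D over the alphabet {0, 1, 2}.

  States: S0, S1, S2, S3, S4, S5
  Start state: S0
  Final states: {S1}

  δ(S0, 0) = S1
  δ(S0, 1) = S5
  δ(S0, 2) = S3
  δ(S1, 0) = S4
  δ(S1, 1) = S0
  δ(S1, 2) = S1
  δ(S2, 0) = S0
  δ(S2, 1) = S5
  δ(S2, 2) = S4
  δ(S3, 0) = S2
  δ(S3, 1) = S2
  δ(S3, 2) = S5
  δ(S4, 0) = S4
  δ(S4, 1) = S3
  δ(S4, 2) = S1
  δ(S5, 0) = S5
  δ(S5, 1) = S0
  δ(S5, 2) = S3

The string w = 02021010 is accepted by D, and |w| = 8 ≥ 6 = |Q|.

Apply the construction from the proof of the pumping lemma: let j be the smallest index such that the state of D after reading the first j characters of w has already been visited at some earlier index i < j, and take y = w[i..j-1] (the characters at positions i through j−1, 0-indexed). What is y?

Run of D on w = 0 2 0 2 1 0 1 0:
  step 0: S0  (start)
  step 1: S1  (read 0: S0→S1)
  step 2: S1  (read 2: S1→S1)   ← first repeat (S1 seen earlier)
  step 3: S4  (read 0: S1→S4)
  step 4: S1  (read 2: S4→S1)
  step 5: S0  (read 1: S1→S0)
  step 6: S1  (read 0: S0→S1)
  step 7: S0  (read 1: S1→S0)
  step 8: S1  (read 0: S0→S1)

So i = 1, j = 2, giving x = w[0:1] = 0, y = w[1:2] = 2, z = w[2:8] = 021010.
Check: |xy| = 2 ≤ 6 and |y| = 1 ≥ 1. Reading y takes D from S1 back to S1, so every xyⁱz is accepted.

2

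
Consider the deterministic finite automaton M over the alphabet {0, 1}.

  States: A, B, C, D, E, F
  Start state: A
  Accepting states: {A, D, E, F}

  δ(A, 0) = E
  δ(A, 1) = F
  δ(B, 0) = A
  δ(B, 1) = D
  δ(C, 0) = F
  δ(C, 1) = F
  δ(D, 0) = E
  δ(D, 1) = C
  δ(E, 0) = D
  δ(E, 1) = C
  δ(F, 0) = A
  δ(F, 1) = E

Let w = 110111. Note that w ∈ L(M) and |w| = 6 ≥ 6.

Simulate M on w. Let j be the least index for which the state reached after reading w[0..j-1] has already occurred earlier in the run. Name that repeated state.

State sequence: A -1-> F -1-> E -0-> D -1-> C -1-> F -1-> E
First repeat at step 5: F was already visited.

The earliest repeat is at step j = 5: M is in F, which it already visited at step i = 1.
Since M has 6 states, any run of length ≥ 6 visits 6+1 states, so by pigeonhole some state repeats within the first 6 steps — that repeat gives the pumpable loop.

F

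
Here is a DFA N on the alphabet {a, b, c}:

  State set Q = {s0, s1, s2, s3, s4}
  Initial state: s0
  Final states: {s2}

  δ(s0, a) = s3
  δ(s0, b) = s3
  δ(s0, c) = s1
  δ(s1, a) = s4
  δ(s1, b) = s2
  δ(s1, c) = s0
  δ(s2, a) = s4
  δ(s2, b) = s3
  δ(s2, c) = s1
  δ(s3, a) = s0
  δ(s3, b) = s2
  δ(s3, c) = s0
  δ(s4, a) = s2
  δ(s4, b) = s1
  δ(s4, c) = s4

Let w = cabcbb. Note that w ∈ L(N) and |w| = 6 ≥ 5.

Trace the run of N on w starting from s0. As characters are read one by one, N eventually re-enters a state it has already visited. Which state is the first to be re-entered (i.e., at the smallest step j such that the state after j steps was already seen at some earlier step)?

State sequence: s0 -c-> s1 -a-> s4 -b-> s1 -c-> s0 -b-> s3 -b-> s2
First repeat at step 3: s1 was already visited.

The earliest repeat is at step j = 3: N is in s1, which it already visited at step i = 1.
Pumping length from the standard proof: p = 5 (the number of states). The repeated state found above gives |xy| = j ≤ 5 and |y| = j − i ≥ 1.

s1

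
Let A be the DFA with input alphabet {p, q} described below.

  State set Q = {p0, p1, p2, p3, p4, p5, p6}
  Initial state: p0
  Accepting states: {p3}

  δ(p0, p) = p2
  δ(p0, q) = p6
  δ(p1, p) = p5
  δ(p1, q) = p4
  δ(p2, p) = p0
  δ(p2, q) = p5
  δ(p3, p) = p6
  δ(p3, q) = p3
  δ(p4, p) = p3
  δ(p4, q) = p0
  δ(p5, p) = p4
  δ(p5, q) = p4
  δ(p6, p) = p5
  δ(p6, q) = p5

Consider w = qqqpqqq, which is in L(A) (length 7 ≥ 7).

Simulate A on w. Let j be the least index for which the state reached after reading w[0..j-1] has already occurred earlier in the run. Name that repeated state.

Run of A on w = q q q p q q q:
  step 0: p0  (start)
  step 1: p6  (read q: p0→p6)
  step 2: p5  (read q: p6→p5)
  step 3: p4  (read q: p5→p4)
  step 4: p3  (read p: p4→p3)
  step 5: p3  (read q: p3→p3)   ← first repeat (p3 seen earlier)
  step 6: p3  (read q: p3→p3)
  step 7: p3  (read q: p3→p3)

The earliest repeat is at step j = 5: A is in p3, which it already visited at step i = 4.
Pumping length from the standard proof: p = 7 (the number of states). The repeated state found above gives |xy| = j ≤ 7 and |y| = j − i ≥ 1.

p3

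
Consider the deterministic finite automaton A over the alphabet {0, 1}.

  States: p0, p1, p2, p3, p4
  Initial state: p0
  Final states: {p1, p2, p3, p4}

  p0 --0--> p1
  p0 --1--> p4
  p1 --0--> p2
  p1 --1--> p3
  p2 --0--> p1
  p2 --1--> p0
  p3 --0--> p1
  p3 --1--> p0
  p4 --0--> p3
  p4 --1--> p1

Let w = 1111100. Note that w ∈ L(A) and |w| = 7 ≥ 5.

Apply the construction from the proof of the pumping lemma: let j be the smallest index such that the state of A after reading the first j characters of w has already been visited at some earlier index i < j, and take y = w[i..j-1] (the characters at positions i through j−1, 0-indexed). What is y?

State sequence: p0 -1-> p4 -1-> p1 -1-> p3 -1-> p0 -1-> p4 -0-> p3 -0-> p1
First repeat at step 4: p0 was already visited.

So i = 0, j = 4, giving x = w[0:0] = ε, y = w[0:4] = 1111, z = w[4:7] = 100.
Check: |xy| = 4 ≤ 5 and |y| = 4 ≥ 1. Reading y takes A from p0 back to p0, so every xyⁱz is accepted.

1111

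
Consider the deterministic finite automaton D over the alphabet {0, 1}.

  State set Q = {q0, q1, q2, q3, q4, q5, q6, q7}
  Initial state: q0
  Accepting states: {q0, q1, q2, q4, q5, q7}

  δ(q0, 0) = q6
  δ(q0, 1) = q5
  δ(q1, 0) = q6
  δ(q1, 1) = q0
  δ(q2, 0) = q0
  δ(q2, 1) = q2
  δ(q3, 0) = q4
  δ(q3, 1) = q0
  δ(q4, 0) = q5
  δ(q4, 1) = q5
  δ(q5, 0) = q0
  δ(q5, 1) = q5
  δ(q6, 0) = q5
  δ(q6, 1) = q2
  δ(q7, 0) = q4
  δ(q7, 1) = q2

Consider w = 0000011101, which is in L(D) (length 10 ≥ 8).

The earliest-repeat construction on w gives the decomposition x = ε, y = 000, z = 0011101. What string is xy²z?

0000000011101

xy^2z = ε·000·000·0011101 = 0000000011101.
Reading y = 000 takes D from q0 back to q0, so after x·y·y the machine is still in q0, and z then leads to the accepting state q5. Hence 0000000011101 ∈ L(D).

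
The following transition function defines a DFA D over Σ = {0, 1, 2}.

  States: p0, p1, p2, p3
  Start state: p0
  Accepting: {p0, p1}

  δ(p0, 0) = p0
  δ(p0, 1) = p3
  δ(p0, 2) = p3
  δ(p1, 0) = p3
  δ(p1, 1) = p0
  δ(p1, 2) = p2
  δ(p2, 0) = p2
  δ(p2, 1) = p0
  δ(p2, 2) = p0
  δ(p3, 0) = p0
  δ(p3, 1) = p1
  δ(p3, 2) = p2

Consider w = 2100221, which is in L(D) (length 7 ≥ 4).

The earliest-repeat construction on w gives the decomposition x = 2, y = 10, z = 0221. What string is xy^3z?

21010100221

xy^3z = 2·10·10·10·0221 = 21010100221.
Reading y = 10 takes D from p3 back to p3, so after x·y·y·y the machine is still in p3, and z then leads to the accepting state p0. Hence 21010100221 ∈ L(D).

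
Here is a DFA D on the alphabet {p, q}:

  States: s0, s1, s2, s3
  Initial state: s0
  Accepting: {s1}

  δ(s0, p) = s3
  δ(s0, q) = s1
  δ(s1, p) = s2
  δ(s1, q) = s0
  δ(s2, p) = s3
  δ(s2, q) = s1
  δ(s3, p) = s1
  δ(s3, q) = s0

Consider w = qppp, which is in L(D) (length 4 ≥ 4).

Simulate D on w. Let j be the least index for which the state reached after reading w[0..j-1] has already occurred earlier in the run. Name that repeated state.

s1

State sequence: s0 -q-> s1 -p-> s2 -p-> s3 -p-> s1
First repeat at step 4: s1 was already visited.

The earliest repeat is at step j = 4: D is in s1, which it already visited at step i = 1.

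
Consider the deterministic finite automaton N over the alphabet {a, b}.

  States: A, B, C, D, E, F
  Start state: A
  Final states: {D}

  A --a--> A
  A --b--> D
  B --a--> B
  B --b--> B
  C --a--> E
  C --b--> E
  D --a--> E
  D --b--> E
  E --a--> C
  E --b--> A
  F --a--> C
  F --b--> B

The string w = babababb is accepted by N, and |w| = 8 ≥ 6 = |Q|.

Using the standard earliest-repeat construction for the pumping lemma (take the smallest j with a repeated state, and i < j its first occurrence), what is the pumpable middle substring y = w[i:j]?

State sequence: A -b-> D -a-> E -b-> A -a-> A -b-> D -a-> E -b-> A -b-> D
First repeat at step 3: A was already visited.

So i = 0, j = 3, giving x = w[0:0] = ε, y = w[0:3] = bab, z = w[3:8] = ababb.
Check: |xy| = 3 ≤ 6 and |y| = 3 ≥ 1. Reading y takes N from A back to A, so every xyⁱz is accepted.

bab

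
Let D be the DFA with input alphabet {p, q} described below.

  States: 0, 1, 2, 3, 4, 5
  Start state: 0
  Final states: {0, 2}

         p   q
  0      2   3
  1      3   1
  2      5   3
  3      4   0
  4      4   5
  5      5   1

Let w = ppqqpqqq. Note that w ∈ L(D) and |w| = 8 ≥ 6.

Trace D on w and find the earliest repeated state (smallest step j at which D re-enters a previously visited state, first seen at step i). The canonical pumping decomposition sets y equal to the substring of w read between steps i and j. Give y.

Run of D on w = p p q q p q q q:
  step 0: 0  (start)
  step 1: 2  (read p: 0→2)
  step 2: 5  (read p: 2→5)
  step 3: 1  (read q: 5→1)
  step 4: 1  (read q: 1→1)   ← first repeat (1 seen earlier)
  step 5: 3  (read p: 1→3)
  step 6: 0  (read q: 3→0)
  step 7: 3  (read q: 0→3)
  step 8: 0  (read q: 3→0)

So i = 3, j = 4, giving x = w[0:3] = ppq, y = w[3:4] = q, z = w[4:8] = pqqq.
Check: |xy| = 4 ≤ 6 and |y| = 1 ≥ 1. Reading y takes D from 1 back to 1, so every xyⁱz is accepted.
The DFA has 6 states, so the proof of the pumping lemma guarantees a repeated state among the first 6+1 visited; the segment between the two visits is the pumpable y.

q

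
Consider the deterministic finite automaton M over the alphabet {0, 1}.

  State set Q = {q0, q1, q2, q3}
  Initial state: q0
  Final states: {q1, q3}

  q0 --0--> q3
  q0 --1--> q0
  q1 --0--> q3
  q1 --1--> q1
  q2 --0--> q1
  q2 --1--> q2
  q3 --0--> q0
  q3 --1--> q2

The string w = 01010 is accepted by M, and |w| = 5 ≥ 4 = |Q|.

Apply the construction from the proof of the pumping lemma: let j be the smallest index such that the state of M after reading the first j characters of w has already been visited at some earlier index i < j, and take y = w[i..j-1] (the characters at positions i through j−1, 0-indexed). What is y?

Run of M on w = 0 1 0 1 0:
  step 0: q0  (start)
  step 1: q3  (read 0: q0→q3)
  step 2: q2  (read 1: q3→q2)
  step 3: q1  (read 0: q2→q1)
  step 4: q1  (read 1: q1→q1)   ← first repeat (q1 seen earlier)
  step 5: q3  (read 0: q1→q3)

So i = 3, j = 4, giving x = w[0:3] = 010, y = w[3:4] = 1, z = w[4:5] = 0.
Check: |xy| = 4 ≤ 4 and |y| = 1 ≥ 1. Reading y takes M from q1 back to q1, so every xyⁱz is accepted.
The DFA has 4 states, so the proof of the pumping lemma guarantees a repeated state among the first 4+1 visited; the segment between the two visits is the pumpable y.

1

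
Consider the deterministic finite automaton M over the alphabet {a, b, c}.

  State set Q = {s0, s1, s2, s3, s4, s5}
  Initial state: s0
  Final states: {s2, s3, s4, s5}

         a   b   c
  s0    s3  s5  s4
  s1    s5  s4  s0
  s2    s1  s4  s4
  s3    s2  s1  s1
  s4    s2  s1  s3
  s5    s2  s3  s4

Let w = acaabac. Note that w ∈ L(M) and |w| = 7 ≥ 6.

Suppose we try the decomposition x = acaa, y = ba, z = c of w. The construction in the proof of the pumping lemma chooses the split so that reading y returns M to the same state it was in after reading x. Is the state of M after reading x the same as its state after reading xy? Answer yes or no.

yes

Run of M on the first 6 characters of w = a c a a b a:
  step 0: s0  (start)
  step 1: s3  (read a: s0→s3)
  step 2: s1  (read c: s3→s1)
  step 3: s5  (read a: s1→s5)
  step 4: s2  (read a: s5→s2)
  step 5: s4  (read b: s2→s4)
  step 6: s2  (read a: s4→s2)

After x (step 4): s2. After xy (step 6): s2.
They match, so y = ba drives M around a cycle from s2 back to itself; pumping y any number of times keeps M in s2 before reading z, and xyⁱz ∈ L(M) for every i ≥ 0.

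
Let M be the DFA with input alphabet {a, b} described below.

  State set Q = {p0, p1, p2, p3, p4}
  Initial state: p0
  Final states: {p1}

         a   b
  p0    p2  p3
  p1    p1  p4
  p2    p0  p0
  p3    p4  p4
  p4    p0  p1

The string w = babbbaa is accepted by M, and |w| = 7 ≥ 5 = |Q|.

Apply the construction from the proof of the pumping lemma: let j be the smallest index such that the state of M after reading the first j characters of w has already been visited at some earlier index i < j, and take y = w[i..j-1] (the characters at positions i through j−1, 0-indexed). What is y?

bb

Run of M on w = b a b b b a a:
  step 0: p0  (start)
  step 1: p3  (read b: p0→p3)
  step 2: p4  (read a: p3→p4)
  step 3: p1  (read b: p4→p1)
  step 4: p4  (read b: p1→p4)   ← first repeat (p4 seen earlier)
  step 5: p1  (read b: p4→p1)
  step 6: p1  (read a: p1→p1)
  step 7: p1  (read a: p1→p1)

So i = 2, j = 4, giving x = w[0:2] = ba, y = w[2:4] = bb, z = w[4:7] = baa.
Check: |xy| = 4 ≤ 5 and |y| = 2 ≥ 1. Reading y takes M from p4 back to p4, so every xyⁱz is accepted.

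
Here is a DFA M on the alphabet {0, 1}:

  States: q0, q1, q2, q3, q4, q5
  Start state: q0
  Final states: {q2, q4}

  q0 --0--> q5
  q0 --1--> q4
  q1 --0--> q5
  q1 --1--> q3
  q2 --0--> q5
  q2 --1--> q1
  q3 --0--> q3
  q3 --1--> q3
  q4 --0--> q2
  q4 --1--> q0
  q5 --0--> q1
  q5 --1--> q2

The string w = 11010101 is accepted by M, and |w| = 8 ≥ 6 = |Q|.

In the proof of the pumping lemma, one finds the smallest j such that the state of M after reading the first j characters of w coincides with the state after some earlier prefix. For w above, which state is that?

Run of M on w = 1 1 0 1 0 1 0 1:
  step 0: q0  (start)
  step 1: q4  (read 1: q0→q4)
  step 2: q0  (read 1: q4→q0)   ← first repeat (q0 seen earlier)
  step 3: q5  (read 0: q0→q5)
  step 4: q2  (read 1: q5→q2)
  step 5: q5  (read 0: q2→q5)
  step 6: q2  (read 1: q5→q2)
  step 7: q5  (read 0: q2→q5)
  step 8: q2  (read 1: q5→q2)

The earliest repeat is at step j = 2: M is in q0, which it already visited at step i = 0.
The DFA has 6 states, so the proof of the pumping lemma guarantees a repeated state among the first 6+1 visited; the segment between the two visits is the pumpable y.

q0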